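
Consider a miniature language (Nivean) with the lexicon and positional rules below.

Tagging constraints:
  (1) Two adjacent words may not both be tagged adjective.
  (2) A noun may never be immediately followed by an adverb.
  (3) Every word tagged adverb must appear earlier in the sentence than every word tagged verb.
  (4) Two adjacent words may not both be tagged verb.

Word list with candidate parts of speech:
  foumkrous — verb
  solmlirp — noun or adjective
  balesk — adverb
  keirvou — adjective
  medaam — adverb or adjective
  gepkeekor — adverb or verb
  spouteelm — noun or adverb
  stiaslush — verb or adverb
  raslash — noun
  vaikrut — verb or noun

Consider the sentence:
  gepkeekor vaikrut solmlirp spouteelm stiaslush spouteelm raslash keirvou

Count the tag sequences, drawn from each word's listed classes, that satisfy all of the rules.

Candidates per position — 1:gepkeekor {adverb,verb}; 2:vaikrut {verb,noun}; 3:solmlirp {noun,adjective}; 4:spouteelm {noun,adverb}; 5:stiaslush {verb,adverb}; 6:spouteelm {noun,adverb}; 7:raslash {noun}; 8:keirvou {adjective}.
There are 64 candidate sequences in total.
Checking each against the rules leaves 9 sequences.
Count = 9.

9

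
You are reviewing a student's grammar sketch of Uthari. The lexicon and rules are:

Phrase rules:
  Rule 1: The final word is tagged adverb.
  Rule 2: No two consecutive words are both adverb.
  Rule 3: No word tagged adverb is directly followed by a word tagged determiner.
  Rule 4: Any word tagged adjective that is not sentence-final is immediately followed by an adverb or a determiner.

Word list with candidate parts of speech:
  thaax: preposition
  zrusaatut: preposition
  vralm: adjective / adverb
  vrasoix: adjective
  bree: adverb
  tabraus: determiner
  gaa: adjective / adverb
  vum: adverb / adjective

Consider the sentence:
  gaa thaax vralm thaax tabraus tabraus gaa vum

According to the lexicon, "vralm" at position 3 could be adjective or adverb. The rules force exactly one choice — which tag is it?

Candidates per position — 1:gaa {adjective,adverb}; 2:thaax {preposition}; 3:vralm {adjective,adverb}; 4:thaax {preposition}; 5:tabraus {determiner}; 6:tabraus {determiner}; 7:gaa {adjective,adverb}; 8:vum {adverb,adjective}.
At position 1, choosing adjective makes rule 4 impossible to satisfy; hence adverb.
At position 3, choosing adjective makes rule 4 impossible to satisfy; hence adverb.
At position 8, choosing adjective makes rule 1 impossible to satisfy; hence adverb.
At position 7, choosing adverb makes rule 2 impossible to satisfy; hence adjective.
The unique satisfying tagging is: adverb preposition adverb preposition determiner determiner adjective adverb.
Rule-by-rule: rule 1 ✓; rule 2 ✓; rule 3 ✓; rule 4 ✓.

adverb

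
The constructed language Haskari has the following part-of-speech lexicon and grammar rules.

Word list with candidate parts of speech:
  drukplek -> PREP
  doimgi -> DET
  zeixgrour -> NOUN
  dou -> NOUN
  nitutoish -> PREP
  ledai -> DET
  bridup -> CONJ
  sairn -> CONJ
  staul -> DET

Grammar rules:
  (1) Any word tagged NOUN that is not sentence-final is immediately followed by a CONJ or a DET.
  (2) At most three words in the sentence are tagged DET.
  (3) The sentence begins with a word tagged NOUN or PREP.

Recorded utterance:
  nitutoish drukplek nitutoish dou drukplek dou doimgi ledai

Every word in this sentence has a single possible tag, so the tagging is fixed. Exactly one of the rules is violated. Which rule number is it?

1

Fixed tagging: PREP PREP PREP NOUN PREP NOUN DET DET.
Checking each rule: R1 violated, R2 holds, R3 holds.
Only rule 1 fails.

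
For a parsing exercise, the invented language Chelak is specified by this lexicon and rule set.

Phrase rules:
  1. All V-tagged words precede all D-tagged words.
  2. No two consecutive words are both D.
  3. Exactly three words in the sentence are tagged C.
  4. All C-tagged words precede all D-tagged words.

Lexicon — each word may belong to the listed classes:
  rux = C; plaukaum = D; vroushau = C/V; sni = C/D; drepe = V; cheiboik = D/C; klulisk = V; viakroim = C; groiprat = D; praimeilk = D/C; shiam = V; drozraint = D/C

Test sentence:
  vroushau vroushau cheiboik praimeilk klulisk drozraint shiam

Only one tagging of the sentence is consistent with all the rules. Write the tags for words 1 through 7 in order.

V V C C V C V

Candidates per position — 1:vroushau {C,V}; 2:vroushau {C,V}; 3:cheiboik {D,C}; 4:praimeilk {D,C}; 5:klulisk {V}; 6:drozraint {D,C}; 7:shiam {V}.
Position 3: tagging it D would leave rule 1 unsatisfiable, so it must be C.
Position 4: tagging it D would leave rule 1 unsatisfiable, so it must be C.
Position 6: tagging it D would leave rule 1 unsatisfiable, so it must be C.
Position 1: tagging it C would leave rule 3 unsatisfiable, so it must be V.
Position 2: tagging it C would leave rule 3 unsatisfiable, so it must be V.
So the tagging must be: V V C C V C V.
Rule-by-rule: rule 1 satisfied; rule 2 satisfied; rule 3 satisfied; rule 4 satisfied.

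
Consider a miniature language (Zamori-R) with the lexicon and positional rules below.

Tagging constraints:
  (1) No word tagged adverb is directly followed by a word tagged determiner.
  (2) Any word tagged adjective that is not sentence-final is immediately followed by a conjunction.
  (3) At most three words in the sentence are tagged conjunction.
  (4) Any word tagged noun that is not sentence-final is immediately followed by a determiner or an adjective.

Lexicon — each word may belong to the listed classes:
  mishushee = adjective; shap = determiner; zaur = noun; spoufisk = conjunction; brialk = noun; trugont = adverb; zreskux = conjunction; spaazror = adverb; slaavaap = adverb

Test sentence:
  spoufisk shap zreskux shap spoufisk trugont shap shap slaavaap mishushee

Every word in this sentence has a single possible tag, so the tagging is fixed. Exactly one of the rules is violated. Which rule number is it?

1

Fixed tagging: conjunction determiner conjunction determiner conjunction adverb determiner determiner adverb adjective.
Applying the rules: R1 violated, R2 holds, R3 holds, R4 holds.
Only rule 1 fails.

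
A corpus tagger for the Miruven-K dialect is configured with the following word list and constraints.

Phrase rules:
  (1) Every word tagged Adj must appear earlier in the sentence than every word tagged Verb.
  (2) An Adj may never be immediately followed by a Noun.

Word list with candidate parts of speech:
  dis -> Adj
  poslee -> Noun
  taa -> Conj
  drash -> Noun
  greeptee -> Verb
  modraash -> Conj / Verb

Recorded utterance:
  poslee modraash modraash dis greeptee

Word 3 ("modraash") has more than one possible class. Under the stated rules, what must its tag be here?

Conj

Candidates per position — 1:poslee {Noun}; 2:modraash {Conj,Verb}; 3:modraash {Conj,Verb}; 4:dis {Adj}; 5:greeptee {Verb}.
Position 2: Verb is ruled out by rule 1; that leaves Conj.
Position 3: Verb is ruled out by rule 1; that leaves Conj.
That leaves exactly one tagging: Noun Conj Conj Adj Verb.
Rule-by-rule: rule 1 holds; rule 2 holds.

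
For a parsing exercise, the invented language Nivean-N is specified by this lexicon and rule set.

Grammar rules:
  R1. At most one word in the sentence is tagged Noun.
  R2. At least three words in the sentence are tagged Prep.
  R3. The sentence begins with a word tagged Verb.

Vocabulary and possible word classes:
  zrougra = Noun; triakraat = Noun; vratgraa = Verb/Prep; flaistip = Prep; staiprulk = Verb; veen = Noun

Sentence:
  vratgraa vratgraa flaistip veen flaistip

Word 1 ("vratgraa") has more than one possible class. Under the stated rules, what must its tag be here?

Verb

Candidates per position — 1:vratgraa {Verb,Prep}; 2:vratgraa {Verb,Prep}; 3:flaistip {Prep}; 4:veen {Noun}; 5:flaistip {Prep}.
If word 1 were Prep, no tagging could satisfy rule 3; so word 1 is Verb.
If word 2 were Verb, no tagging could satisfy rule 2; so word 2 is Prep.
The only consistent sequence is: Verb Prep Prep Noun Prep.
Checking: rule 1 holds; rule 2 holds; rule 3 holds.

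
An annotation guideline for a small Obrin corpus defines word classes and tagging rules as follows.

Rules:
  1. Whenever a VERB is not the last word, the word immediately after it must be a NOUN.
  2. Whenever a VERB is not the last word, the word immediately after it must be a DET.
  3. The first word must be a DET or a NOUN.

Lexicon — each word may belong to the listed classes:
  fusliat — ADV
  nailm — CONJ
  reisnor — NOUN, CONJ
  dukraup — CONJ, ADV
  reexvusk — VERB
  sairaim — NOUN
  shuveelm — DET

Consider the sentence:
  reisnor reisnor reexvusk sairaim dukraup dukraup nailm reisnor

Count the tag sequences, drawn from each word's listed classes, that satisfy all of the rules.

Candidates per position — 1:reisnor {NOUN,CONJ}; 2:reisnor {NOUN,CONJ}; 3:reexvusk {VERB}; 4:sairaim {NOUN}; 5:dukraup {CONJ,ADV}; 6:dukraup {CONJ,ADV}; 7:nailm {CONJ}; 8:reisnor {NOUN,CONJ}.
There are 32 candidate sequences in total.
Rule 2 cannot be satisfied by any choice of tags from the lexicon.
So there is no consistent tagging.
Count = 0.

0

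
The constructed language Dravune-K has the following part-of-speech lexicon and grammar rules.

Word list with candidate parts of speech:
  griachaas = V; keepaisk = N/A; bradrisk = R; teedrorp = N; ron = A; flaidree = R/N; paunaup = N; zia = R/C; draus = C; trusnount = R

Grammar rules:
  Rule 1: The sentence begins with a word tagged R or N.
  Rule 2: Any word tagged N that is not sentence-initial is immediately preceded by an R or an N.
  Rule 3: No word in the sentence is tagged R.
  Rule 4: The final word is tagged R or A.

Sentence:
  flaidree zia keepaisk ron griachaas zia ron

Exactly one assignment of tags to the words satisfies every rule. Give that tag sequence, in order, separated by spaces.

N C A A V C A

Candidates per position — 1:flaidree {R,N}; 2:zia {R,C}; 3:keepaisk {N,A}; 4:ron {A}; 5:griachaas {V}; 6:zia {R,C}; 7:ron {A}.
Position 1: tagging it R would leave rule 3 unsatisfiable, so it must be N.
Position 2: tagging it R would leave rule 3 unsatisfiable, so it must be C.
Position 3: tagging it N would leave rule 2 unsatisfiable, so it must be A.
Position 6: tagging it R would leave rule 3 unsatisfiable, so it must be C.
That leaves exactly one tagging: N C A A V C A.
Verifying each rule — rule 1 ✓; rule 2 ✓; rule 3 ✓; rule 4 ✓.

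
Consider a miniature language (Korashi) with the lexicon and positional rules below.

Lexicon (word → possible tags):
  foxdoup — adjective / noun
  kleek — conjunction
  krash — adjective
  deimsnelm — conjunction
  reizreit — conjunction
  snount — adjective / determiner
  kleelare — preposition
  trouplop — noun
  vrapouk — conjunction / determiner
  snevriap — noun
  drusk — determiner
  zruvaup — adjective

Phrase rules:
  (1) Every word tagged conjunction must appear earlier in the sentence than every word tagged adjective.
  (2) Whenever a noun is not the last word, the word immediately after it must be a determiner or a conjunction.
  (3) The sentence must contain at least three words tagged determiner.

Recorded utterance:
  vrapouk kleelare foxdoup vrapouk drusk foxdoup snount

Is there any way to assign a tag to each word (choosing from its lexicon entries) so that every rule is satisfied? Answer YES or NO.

Candidates per position — 1:vrapouk {conjunction,determiner}; 2:kleelare {preposition}; 3:foxdoup {adjective,noun}; 4:vrapouk {conjunction,determiner}; 5:drusk {determiner}; 6:foxdoup {adjective,noun}; 7:snount {adjective,determiner}.
One satisfying assignment: determiner preposition noun conjunction determiner adjective determiner.
Rule-by-rule: rule 1 ✓; rule 2 ✓; rule 3 ✓.

YES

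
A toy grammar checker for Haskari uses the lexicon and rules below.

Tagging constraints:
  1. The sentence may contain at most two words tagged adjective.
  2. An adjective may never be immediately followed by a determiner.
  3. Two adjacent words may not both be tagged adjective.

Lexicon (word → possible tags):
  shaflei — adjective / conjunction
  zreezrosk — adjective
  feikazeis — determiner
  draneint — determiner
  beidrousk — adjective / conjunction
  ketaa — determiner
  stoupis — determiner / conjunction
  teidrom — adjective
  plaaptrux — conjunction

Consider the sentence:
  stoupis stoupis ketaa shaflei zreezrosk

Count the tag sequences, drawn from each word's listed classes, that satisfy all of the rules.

Candidates per position — 1:stoupis {determiner,conjunction}; 2:stoupis {determiner,conjunction}; 3:ketaa {determiner}; 4:shaflei {adjective,conjunction}; 5:zreezrosk {adjective}.
There are 8 candidate sequences in total.
The sequences that satisfy every rule: determiner determiner determiner conjunction adjective; determiner conjunction determiner conjunction adjective; conjunction determiner determiner conjunction adjective; conjunction conjunction determiner conjunction adjective.
Count = 4.

4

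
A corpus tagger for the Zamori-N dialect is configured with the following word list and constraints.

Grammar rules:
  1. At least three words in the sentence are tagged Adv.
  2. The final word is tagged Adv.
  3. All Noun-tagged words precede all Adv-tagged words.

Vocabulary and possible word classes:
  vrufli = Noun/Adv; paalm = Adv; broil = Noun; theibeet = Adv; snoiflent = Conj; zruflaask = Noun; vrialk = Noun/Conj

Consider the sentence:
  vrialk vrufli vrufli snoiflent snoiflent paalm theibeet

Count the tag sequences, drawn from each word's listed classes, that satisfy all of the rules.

Candidates per position — 1:vrialk {Noun,Conj}; 2:vrufli {Noun,Adv}; 3:vrufli {Noun,Adv}; 4:snoiflent {Conj}; 5:snoiflent {Conj}; 6:paalm {Adv}; 7:theibeet {Adv}.
There are 8 candidate sequences in total.
The sequences that satisfy every rule: Noun Noun Adv Conj Conj Adv Adv; Noun Adv Adv Conj Conj Adv Adv; Conj Noun Adv Conj Conj Adv Adv; Conj Adv Adv Conj Conj Adv Adv.
Count = 4.

4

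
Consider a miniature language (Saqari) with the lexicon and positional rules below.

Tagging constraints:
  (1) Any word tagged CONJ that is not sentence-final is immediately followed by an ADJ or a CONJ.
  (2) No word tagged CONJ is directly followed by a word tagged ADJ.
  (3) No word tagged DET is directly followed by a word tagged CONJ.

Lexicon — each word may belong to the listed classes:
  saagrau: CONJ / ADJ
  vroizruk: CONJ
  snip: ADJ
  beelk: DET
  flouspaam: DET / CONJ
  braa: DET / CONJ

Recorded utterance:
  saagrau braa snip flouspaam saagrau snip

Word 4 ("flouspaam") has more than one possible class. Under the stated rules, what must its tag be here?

Candidates per position — 1:saagrau {CONJ,ADJ}; 2:braa {DET,CONJ}; 3:snip {ADJ}; 4:flouspaam {DET,CONJ}; 5:saagrau {CONJ,ADJ}; 6:snip {ADJ}.
At position 2, choosing CONJ makes rule 2 impossible to satisfy; hence DET.
At position 4, choosing CONJ makes rule 2 impossible to satisfy; hence DET.
At position 5, choosing CONJ makes rule 2 impossible to satisfy; hence ADJ.
At position 1, choosing CONJ makes rule 1 impossible to satisfy; hence ADJ.
The unique satisfying tagging is: ADJ DET ADJ DET ADJ ADJ.
Checking: rule 1 ok; rule 2 ok; rule 3 ok.

DET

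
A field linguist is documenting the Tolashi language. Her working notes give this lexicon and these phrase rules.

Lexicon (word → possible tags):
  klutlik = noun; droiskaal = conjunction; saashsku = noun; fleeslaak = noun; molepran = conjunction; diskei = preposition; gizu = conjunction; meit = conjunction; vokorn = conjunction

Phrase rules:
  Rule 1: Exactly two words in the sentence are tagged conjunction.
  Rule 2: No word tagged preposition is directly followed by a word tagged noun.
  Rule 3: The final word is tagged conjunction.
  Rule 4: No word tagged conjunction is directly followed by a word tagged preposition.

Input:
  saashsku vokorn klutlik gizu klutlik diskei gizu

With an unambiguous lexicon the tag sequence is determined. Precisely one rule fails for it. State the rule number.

1

Fixed tagging: noun conjunction noun conjunction noun preposition conjunction.
Applying the rules: R1 violated, R2 holds, R3 holds, R4 holds.
Only rule 1 fails.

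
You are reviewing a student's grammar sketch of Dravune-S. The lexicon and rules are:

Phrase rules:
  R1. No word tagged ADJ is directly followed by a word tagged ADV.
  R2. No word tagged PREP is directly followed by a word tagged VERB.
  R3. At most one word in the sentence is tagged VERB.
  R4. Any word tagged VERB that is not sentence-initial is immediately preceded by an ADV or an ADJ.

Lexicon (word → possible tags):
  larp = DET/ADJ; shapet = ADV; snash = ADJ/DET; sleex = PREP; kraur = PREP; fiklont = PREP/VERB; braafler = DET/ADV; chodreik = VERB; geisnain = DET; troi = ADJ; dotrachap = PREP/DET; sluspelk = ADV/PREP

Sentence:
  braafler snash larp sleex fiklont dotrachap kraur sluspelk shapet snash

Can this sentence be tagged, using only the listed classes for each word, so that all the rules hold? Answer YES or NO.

YES

Candidates per position — 1:braafler {DET,ADV}; 2:snash {ADJ,DET}; 3:larp {DET,ADJ}; 4:sleex {PREP}; 5:fiklont {PREP,VERB}; 6:dotrachap {PREP,DET}; 7:kraur {PREP}; 8:sluspelk {ADV,PREP}; 9:shapet {ADV}; 10:snash {ADJ,DET}.
One satisfying assignment: DET DET ADJ PREP PREP PREP PREP PREP ADV ADJ.
Rule-by-rule: rule 1 ok; rule 2 ok; rule 3 ok; rule 4 ok.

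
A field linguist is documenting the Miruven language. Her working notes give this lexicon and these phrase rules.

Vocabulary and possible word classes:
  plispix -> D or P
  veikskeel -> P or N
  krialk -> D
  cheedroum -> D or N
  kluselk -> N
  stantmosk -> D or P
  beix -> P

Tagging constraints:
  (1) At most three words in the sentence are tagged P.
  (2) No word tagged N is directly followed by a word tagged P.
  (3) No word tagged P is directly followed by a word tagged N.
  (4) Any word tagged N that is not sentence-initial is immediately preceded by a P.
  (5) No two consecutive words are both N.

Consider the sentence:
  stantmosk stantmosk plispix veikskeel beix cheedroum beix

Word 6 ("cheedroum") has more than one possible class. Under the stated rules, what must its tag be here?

D

Candidates per position — 1:stantmosk {D,P}; 2:stantmosk {D,P}; 3:plispix {D,P}; 4:veikskeel {P,N}; 5:beix {P}; 6:cheedroum {D,N}; 7:beix {P}.
Position 4: tagging it N would leave rule 2 unsatisfiable, so it must be P.
Position 6: tagging it N would leave rule 2 unsatisfiable, so it must be D.
Position 1: tagging it P would leave rule 1 unsatisfiable, so it must be D.
Position 2: tagging it P would leave rule 1 unsatisfiable, so it must be D.
Position 3: tagging it P would leave rule 1 unsatisfiable, so it must be D.
So the tagging must be: D D D P P D P.
Rule-by-rule: rule 1 satisfied; rule 2 satisfied; rule 3 satisfied; rule 4 satisfied; rule 5 satisfied.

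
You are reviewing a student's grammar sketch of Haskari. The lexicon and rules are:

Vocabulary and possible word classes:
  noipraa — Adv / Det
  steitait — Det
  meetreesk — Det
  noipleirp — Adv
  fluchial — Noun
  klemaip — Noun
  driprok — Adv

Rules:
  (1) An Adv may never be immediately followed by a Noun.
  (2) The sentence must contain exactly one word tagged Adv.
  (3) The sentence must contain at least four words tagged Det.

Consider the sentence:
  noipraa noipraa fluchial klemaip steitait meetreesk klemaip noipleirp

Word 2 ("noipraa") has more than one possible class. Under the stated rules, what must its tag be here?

Candidates per position — 1:noipraa {Adv,Det}; 2:noipraa {Adv,Det}; 3:fluchial {Noun}; 4:klemaip {Noun}; 5:steitait {Det}; 6:meetreesk {Det}; 7:klemaip {Noun}; 8:noipleirp {Adv}.
Position 1: Adv is ruled out by rule 2; that leaves Det.
Position 2: Adv is ruled out by rule 1; that leaves Det.
So the tagging must be: Det Det Noun Noun Det Det Noun Adv.
Verifying each rule — rule 1 satisfied; rule 2 satisfied; rule 3 satisfied.

Det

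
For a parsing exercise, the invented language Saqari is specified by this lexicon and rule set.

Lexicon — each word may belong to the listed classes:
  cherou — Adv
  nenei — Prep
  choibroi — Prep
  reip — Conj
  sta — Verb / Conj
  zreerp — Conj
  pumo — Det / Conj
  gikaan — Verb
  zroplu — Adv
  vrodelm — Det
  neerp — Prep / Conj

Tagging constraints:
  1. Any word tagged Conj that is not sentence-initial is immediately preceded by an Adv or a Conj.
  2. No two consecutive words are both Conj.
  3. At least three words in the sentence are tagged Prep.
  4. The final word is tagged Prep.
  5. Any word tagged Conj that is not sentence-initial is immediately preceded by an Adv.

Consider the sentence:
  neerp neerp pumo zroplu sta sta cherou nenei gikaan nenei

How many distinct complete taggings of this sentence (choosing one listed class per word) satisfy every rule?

4

Candidates per position — 1:neerp {Prep,Conj}; 2:neerp {Prep,Conj}; 3:pumo {Det,Conj}; 4:zroplu {Adv}; 5:sta {Verb,Conj}; 6:sta {Verb,Conj}; 7:cherou {Adv}; 8:nenei {Prep}; 9:gikaan {Verb}; 10:nenei {Prep}.
There are 32 candidate sequences in total.
The sequences that satisfy every rule: Prep Prep Det Adv Verb Verb Adv Prep Verb Prep; Prep Prep Det Adv Conj Verb Adv Prep Verb Prep; Conj Prep Det Adv Verb Verb Adv Prep Verb Prep; Conj Prep Det Adv Conj Verb Adv Prep Verb Prep.
Count = 4.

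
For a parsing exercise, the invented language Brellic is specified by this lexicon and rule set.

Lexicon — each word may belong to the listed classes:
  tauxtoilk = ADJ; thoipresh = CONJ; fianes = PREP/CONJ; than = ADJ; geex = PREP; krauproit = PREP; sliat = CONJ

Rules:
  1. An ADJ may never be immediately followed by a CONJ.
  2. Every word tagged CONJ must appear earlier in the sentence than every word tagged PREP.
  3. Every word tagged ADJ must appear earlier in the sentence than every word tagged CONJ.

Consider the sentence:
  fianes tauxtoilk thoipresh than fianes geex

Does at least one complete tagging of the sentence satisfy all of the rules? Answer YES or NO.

Candidates per position — 1:fianes {PREP,CONJ}; 2:tauxtoilk {ADJ}; 3:thoipresh {CONJ}; 4:than {ADJ}; 5:fianes {PREP,CONJ}; 6:geex {PREP}.
Rule 1 cannot be satisfied by any choice of tags from the lexicon.
So there is no consistent tagging.

NO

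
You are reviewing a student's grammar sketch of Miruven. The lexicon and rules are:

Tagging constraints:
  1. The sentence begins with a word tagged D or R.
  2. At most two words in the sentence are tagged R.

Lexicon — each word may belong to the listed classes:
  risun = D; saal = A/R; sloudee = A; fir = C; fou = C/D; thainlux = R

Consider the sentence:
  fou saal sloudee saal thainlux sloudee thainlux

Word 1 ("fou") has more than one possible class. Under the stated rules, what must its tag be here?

D

Candidates per position — 1:fou {C,D}; 2:saal {A,R}; 3:sloudee {A}; 4:saal {A,R}; 5:thainlux {R}; 6:sloudee {A}; 7:thainlux {R}.
At position 1, choosing C makes rule 1 impossible to satisfy; hence D.
At position 2, choosing R makes rule 2 impossible to satisfy; hence A.
At position 4, choosing R makes rule 2 impossible to satisfy; hence A.
The unique satisfying tagging is: D A A A R A R.
Checking: rule 1 ✓; rule 2 ✓.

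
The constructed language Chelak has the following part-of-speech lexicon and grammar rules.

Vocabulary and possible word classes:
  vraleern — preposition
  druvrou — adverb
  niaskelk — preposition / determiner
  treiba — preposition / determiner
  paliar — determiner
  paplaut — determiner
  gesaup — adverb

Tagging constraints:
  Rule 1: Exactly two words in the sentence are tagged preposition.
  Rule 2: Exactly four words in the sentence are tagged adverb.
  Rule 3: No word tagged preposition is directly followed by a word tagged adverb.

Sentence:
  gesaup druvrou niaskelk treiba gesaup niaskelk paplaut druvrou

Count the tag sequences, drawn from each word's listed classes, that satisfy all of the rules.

Candidates per position — 1:gesaup {adverb}; 2:druvrou {adverb}; 3:niaskelk {preposition,determiner}; 4:treiba {preposition,determiner}; 5:gesaup {adverb}; 6:niaskelk {preposition,determiner}; 7:paplaut {determiner}; 8:druvrou {adverb}.
There are 8 candidate sequences in total.
The sequences that satisfy every rule: adverb adverb preposition determiner adverb preposition determiner adverb.
Count = 1.

1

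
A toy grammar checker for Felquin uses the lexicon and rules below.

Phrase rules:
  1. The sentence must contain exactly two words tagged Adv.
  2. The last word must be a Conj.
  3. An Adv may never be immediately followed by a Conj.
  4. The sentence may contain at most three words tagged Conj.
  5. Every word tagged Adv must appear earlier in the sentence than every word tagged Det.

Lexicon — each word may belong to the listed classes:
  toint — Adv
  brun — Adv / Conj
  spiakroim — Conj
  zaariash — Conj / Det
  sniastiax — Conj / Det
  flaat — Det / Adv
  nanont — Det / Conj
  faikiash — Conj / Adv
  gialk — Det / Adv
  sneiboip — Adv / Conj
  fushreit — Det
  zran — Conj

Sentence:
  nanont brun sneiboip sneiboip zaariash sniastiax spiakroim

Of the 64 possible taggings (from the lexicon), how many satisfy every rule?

1

Candidates per position — 1:nanont {Det,Conj}; 2:brun {Adv,Conj}; 3:sneiboip {Adv,Conj}; 4:sneiboip {Adv,Conj}; 5:zaariash {Conj,Det}; 6:sniastiax {Conj,Det}; 7:spiakroim {Conj}.
There are 64 candidate sequences in total.
The sequences that satisfy every rule: Conj Conj Adv Adv Det Det Conj.
Count = 1.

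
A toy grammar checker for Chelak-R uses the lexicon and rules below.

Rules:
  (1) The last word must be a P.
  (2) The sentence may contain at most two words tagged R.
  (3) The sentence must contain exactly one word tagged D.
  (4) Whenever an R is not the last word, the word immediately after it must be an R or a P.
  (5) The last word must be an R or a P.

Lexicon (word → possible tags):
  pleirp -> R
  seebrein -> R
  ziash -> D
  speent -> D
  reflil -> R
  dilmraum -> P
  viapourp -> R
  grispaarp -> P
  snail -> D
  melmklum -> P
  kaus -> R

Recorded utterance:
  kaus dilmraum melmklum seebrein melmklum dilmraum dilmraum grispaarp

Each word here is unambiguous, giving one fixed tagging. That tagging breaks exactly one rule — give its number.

3

Fixed tagging: R P P R P P P P.
Applying the rules: R1 ✓, R2 ✓, R3 ✗, R4 ✓, R5 ✓.
Only rule 3 fails.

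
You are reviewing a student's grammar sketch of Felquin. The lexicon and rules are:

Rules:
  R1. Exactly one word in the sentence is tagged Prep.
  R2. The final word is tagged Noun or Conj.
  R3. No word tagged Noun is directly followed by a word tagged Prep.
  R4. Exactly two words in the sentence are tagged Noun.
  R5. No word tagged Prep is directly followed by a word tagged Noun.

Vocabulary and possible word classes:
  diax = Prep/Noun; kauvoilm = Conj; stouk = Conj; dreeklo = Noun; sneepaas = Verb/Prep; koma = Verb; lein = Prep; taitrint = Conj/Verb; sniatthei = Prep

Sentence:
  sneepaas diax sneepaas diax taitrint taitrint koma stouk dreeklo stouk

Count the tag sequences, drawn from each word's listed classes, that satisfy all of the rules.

Candidates per position — 1:sneepaas {Verb,Prep}; 2:diax {Prep,Noun}; 3:sneepaas {Verb,Prep}; 4:diax {Prep,Noun}; 5:taitrint {Conj,Verb}; 6:taitrint {Conj,Verb}; 7:koma {Verb}; 8:stouk {Conj}; 9:dreeklo {Noun}; 10:stouk {Conj}.
There are 64 candidate sequences in total.
Checking each against the rules leaves 8 sequences.
Count = 8.

8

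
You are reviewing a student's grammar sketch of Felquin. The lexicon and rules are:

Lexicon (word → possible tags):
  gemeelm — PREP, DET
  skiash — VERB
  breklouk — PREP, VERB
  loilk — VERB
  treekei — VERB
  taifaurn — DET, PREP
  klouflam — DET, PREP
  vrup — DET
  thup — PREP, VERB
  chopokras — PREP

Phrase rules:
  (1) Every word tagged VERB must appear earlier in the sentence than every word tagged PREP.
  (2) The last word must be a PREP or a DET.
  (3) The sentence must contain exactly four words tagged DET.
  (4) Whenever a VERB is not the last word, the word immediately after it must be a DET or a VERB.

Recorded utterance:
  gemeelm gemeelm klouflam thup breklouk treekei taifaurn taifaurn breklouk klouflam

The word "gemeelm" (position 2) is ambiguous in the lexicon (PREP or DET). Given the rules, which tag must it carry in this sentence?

Candidates per position — 1:gemeelm {PREP,DET}; 2:gemeelm {PREP,DET}; 3:klouflam {DET,PREP}; 4:thup {PREP,VERB}; 5:breklouk {PREP,VERB}; 6:treekei {VERB}; 7:taifaurn {DET,PREP}; 8:taifaurn {DET,PREP}; 9:breklouk {PREP,VERB}; 10:klouflam {DET,PREP}.
If word 1 were PREP, no tagging could satisfy rule 1; so word 1 is DET.
If word 2 were PREP, no tagging could satisfy rule 1; so word 2 is DET.
If word 3 were PREP, no tagging could satisfy rule 1; so word 3 is DET.
If word 4 were PREP, no tagging could satisfy rule 1; so word 4 is VERB.
If word 5 were PREP, no tagging could satisfy rule 1; so word 5 is VERB.
If word 7 were PREP, no tagging could satisfy rule 4; so word 7 is DET.
If word 8 were DET, no tagging could satisfy rule 3; so word 8 is PREP.
If word 9 were VERB, no tagging could satisfy rule 1; so word 9 is PREP.
If word 10 were DET, no tagging could satisfy rule 3; so word 10 is PREP.
That leaves exactly one tagging: DET DET DET VERB VERB VERB DET PREP PREP PREP.
Check: rule 1 satisfied; rule 2 satisfied; rule 3 satisfied; rule 4 satisfied.

DET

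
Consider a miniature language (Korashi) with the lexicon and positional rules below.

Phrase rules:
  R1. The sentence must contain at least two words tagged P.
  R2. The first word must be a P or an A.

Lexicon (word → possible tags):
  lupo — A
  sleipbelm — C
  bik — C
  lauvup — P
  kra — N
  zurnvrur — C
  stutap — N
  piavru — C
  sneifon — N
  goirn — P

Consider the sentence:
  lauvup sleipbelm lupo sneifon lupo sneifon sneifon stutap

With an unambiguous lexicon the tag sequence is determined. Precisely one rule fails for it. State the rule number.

1

Fixed tagging: P C A N A N N N.
Checking each rule: R1 violated, R2 holds.
Only rule 1 fails.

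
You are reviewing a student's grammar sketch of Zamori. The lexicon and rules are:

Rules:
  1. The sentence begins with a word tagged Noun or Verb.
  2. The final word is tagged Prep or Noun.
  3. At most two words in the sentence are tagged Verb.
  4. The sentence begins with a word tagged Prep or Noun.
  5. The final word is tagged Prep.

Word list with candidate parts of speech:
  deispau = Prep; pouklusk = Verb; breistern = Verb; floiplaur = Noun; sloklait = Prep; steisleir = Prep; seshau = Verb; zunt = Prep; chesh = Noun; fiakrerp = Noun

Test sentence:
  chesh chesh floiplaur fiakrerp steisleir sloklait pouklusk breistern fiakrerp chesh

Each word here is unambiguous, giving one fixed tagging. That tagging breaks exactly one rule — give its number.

5

Fixed tagging: Noun Noun Noun Noun Prep Prep Verb Verb Noun Noun.
Rule check: R1 pass, R2 pass, R3 pass, R4 pass, R5 fail.
Only rule 5 fails.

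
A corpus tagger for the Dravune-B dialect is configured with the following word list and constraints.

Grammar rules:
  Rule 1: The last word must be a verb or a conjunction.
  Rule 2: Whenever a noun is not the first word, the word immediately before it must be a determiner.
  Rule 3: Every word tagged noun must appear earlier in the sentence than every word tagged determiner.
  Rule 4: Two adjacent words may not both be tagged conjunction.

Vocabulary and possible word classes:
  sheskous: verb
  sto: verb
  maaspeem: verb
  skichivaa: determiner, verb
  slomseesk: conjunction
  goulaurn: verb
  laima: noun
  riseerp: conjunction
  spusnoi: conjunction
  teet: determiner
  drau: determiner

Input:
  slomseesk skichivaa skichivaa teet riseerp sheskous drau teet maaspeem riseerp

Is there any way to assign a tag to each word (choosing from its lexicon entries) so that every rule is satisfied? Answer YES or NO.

Candidates per position — 1:slomseesk {conjunction}; 2:skichivaa {determiner,verb}; 3:skichivaa {determiner,verb}; 4:teet {determiner}; 5:riseerp {conjunction}; 6:sheskous {verb}; 7:drau {determiner}; 8:teet {determiner}; 9:maaspeem {verb}; 10:riseerp {conjunction}.
One satisfying assignment: conjunction verb determiner determiner conjunction verb determiner determiner verb conjunction.
Verifying each rule — rule 1 ✓; rule 2 ✓; rule 3 ✓; rule 4 ✓.

YES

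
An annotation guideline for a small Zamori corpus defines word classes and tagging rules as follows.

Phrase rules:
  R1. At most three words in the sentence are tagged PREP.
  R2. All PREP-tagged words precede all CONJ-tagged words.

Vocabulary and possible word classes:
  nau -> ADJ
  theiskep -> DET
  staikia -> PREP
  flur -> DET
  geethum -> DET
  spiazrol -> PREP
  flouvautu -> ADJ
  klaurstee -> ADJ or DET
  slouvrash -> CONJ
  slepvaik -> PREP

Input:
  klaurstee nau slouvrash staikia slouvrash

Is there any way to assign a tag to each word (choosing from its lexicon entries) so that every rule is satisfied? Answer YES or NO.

Candidates per position — 1:klaurstee {ADJ,DET}; 2:nau {ADJ}; 3:slouvrash {CONJ}; 4:staikia {PREP}; 5:slouvrash {CONJ}.
Rule 2 cannot be satisfied by any choice of tags from the lexicon.
So there is no consistent tagging.

NO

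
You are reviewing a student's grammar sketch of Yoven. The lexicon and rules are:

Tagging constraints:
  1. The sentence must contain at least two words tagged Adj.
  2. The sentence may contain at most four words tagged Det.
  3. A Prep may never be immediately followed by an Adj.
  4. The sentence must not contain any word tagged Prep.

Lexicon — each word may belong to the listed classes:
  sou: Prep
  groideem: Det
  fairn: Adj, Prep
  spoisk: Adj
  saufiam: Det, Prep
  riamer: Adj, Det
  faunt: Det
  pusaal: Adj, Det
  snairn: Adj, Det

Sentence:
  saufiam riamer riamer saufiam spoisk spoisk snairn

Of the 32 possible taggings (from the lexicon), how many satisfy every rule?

7

Candidates per position — 1:saufiam {Det,Prep}; 2:riamer {Adj,Det}; 3:riamer {Adj,Det}; 4:saufiam {Det,Prep}; 5:spoisk {Adj}; 6:spoisk {Adj}; 7:snairn {Adj,Det}.
There are 32 candidate sequences in total.
Checking each against the rules leaves 7 sequences.
Count = 7.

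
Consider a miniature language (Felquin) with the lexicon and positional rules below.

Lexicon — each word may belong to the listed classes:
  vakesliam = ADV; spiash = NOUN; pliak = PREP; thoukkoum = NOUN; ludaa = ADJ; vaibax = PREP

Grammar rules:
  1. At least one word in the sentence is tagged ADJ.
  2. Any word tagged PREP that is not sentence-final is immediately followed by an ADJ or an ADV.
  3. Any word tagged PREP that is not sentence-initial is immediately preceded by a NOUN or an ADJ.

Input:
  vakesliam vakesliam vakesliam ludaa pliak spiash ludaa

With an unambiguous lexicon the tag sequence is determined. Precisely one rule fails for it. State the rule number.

2

Fixed tagging: ADV ADV ADV ADJ PREP NOUN ADJ.
Rule check: R1 holds, R2 violated, R3 holds.
Only rule 2 fails.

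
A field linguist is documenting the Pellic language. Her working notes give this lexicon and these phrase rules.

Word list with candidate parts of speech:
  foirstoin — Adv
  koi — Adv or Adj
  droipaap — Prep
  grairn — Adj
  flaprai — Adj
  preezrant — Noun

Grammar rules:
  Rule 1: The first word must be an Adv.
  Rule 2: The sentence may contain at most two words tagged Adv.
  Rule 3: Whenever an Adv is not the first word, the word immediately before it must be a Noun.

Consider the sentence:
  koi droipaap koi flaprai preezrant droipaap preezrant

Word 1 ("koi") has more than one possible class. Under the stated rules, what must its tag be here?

Adv

Candidates per position — 1:koi {Adv,Adj}; 2:droipaap {Prep}; 3:koi {Adv,Adj}; 4:flaprai {Adj}; 5:preezrant {Noun}; 6:droipaap {Prep}; 7:preezrant {Noun}.
If word 1 were Adj, no tagging could satisfy rule 1; so word 1 is Adv.
If word 3 were Adv, no tagging could satisfy rule 3; so word 3 is Adj.
So the tagging must be: Adv Prep Adj Adj Noun Prep Noun.
Rule-by-rule: rule 1 ✓; rule 2 ✓; rule 3 ✓.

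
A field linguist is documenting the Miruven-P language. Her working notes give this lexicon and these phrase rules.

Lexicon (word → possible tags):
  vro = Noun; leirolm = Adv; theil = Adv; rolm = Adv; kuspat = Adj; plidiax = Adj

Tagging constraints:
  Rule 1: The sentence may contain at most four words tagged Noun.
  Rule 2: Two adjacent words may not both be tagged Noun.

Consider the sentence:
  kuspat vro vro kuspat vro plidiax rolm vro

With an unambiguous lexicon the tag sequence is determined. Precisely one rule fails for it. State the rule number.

2

Fixed tagging: Adj Noun Noun Adj Noun Adj Adv Noun.
Rule check: R1 ok, R2 fails.
Only rule 2 fails.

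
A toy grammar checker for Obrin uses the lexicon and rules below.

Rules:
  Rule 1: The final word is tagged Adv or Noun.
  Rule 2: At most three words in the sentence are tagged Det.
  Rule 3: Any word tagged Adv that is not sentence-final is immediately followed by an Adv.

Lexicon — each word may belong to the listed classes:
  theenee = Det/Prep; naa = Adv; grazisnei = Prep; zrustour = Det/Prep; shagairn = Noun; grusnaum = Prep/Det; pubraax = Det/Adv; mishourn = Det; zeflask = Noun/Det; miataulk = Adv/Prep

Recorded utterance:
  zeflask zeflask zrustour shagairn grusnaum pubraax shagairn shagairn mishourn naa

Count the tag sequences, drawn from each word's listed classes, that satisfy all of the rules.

5

Candidates per position — 1:zeflask {Noun,Det}; 2:zeflask {Noun,Det}; 3:zrustour {Det,Prep}; 4:shagairn {Noun}; 5:grusnaum {Prep,Det}; 6:pubraax {Det,Adv}; 7:shagairn {Noun}; 8:shagairn {Noun}; 9:mishourn {Det}; 10:naa {Adv}.
There are 32 candidate sequences in total.
The sequences that satisfy every rule: Noun Noun Det Noun Prep Det Noun Noun Det Adv; Noun Noun Prep Noun Prep Det Noun Noun Det Adv; Noun Noun Prep Noun Det Det Noun Noun Det Adv; Noun Det Prep Noun Prep Det Noun Noun Det Adv; Det Noun Prep Noun Prep Det Noun Noun Det Adv.
Count = 5.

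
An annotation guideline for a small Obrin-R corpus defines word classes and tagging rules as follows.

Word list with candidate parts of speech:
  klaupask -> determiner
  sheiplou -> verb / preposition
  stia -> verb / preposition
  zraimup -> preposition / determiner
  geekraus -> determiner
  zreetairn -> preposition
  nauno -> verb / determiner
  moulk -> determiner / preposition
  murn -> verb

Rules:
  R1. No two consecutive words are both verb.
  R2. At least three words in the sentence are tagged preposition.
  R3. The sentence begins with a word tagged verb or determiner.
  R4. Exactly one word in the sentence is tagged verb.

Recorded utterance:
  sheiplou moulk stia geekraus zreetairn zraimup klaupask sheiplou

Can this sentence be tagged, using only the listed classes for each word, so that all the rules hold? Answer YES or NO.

Candidates per position — 1:sheiplou {verb,preposition}; 2:moulk {determiner,preposition}; 3:stia {verb,preposition}; 4:geekraus {determiner}; 5:zreetairn {preposition}; 6:zraimup {preposition,determiner}; 7:klaupask {determiner}; 8:sheiplou {verb,preposition}.
One satisfying assignment: verb preposition preposition determiner preposition preposition determiner preposition.
Check: rule 1 ok; rule 2 ok; rule 3 ok; rule 4 ok.

YES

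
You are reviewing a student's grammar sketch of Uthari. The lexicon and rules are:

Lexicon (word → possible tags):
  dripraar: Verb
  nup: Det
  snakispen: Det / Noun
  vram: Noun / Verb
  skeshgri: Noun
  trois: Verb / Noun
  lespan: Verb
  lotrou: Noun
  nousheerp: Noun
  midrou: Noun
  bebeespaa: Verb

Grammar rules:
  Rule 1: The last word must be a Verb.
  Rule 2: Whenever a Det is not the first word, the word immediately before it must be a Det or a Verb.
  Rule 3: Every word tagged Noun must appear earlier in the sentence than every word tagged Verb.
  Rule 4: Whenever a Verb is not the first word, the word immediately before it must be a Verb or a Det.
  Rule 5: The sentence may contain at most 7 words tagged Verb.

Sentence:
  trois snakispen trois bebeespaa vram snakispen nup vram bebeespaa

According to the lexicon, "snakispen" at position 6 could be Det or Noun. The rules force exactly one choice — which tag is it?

Det

Candidates per position — 1:trois {Verb,Noun}; 2:snakispen {Det,Noun}; 3:trois {Verb,Noun}; 4:bebeespaa {Verb}; 5:vram {Noun,Verb}; 6:snakispen {Det,Noun}; 7:nup {Det}; 8:vram {Noun,Verb}; 9:bebeespaa {Verb}.
Position 2: tagging it Noun would leave rule 4 unsatisfiable, so it must be Det.
Position 3: tagging it Noun would leave rule 4 unsatisfiable, so it must be Verb.
Position 5: tagging it Noun would leave rule 2 unsatisfiable, so it must be Verb.
Position 6: tagging it Noun would leave rule 2 unsatisfiable, so it must be Det.
Position 8: tagging it Noun would leave rule 3 unsatisfiable, so it must be Verb.
Position 1: tagging it Noun would leave rule 2 unsatisfiable, so it must be Verb.
So the tagging must be: Verb Det Verb Verb Verb Det Det Verb Verb.
Verifying each rule — rule 1 ✓; rule 2 ✓; rule 3 ✓; rule 4 ✓; rule 5 ✓.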